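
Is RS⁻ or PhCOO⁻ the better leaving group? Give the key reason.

PhCOO⁻ is the better leaving group.
pKₐ(C₆H₅COOH) ≈ 4.2 versus pKₐ(RSH (a thiol)) ≈ 10.5: PhCOO⁻ is the much weaker base.
Aryl carboxylate.

PhCOO⁻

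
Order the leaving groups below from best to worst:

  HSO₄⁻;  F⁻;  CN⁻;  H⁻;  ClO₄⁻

ClO₄⁻: pKₐ(HClO₄) ≈ -10 — extremely weak base; rarely used for safety reasons
HSO₄⁻: pKₐ(H₂SO₄) ≈ -3 — conjugate base of a strong mineral acid
F⁻: pKₐ(HF) ≈ 3.2
CN⁻: pKₐ(HCN) ≈ 9.2 — sp carbon stabilises the charge somewhat, but still a poor LG
H⁻: pKₐ(H₂) ≈ 36 — extremely strong base; leaves only in special hydride-transfer contexts

ClO₄⁻ > HSO₄⁻ > F⁻ > CN⁻ > H⁻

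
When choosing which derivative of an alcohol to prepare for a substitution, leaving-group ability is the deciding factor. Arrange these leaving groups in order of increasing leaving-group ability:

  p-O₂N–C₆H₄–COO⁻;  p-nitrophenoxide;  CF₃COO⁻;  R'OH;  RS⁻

RS⁻ < p-nitrophenoxide < p-O₂N–C₆H₄–COO⁻ < CF₃COO⁻ < R'OH

R'OH: pKₐ(R'OH₂⁺) ≈ -2.4
CF₃COO⁻: pKₐ(CF₃COOH) ≈ 0.2 — strongly electron-withdrawing CF₃ stabilises the carboxylate
p-O₂N–C₆H₄–COO⁻: pKₐ(p-nitrobenzoic acid) ≈ 3.4
p-nitrophenoxide: pKₐ(p-nitrophenol) ≈ 7.2 — nitro group delocalises the charge; the classic chromogenic LG
RS⁻: pKₐ(RSH (a thiol)) ≈ 10.5
Reversing gives the worst-to-best order requested.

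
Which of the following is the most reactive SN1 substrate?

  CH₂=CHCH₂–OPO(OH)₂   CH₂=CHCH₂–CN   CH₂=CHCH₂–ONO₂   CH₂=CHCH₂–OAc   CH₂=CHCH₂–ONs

CH₂=CHCH₂–ONs

Same R in every case — rank the leaving groups.
The more stable X⁻ (or X) is on its own — i.e. the weaker a base it is — the better a leaving group it makes.
CH₂=CHCH₂–ONs loses ONs⁻: pKₐ(p-O₂NC₆H₄SO₃H) ≈ -3.5
CH₂=CHCH₂–ONO₂ loses NO₃⁻: pKₐ(HNO₃) ≈ -1.3
CH₂=CHCH₂–OPO(OH)₂ loses H₂PO₄⁻: pKₐ(H₃PO₄) ≈ 2.1
CH₂=CHCH₂–OAc loses AcO⁻: pKₐ(CH₃COOH) ≈ 4.8
CH₂=CHCH₂–CN loses CN⁻: pKₐ(HCN) ≈ 9.2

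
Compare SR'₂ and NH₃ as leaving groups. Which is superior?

SR'₂ is the better leaving group.
pKₐ(R'₂SH⁺) ≈ -7 versus pKₐ(NH₄⁺) ≈ 9.2: SR'₂ is the much weaker base.
Neutral; leaves from a sulfonium salt (R–SR'₂⁺).

SR'₂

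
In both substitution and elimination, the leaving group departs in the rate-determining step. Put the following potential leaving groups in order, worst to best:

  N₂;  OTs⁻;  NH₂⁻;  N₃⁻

NH₂⁻ < N₃⁻ < OTs⁻ < N₂

A good leaving group is a weak base: the lower the pKₐ of its conjugate acid, the more readily it departs.
N₂: no meaningful conjugate acid; N₂ departs as an exceptionally stable neutral molecule
OTs⁻: pKₐ(p-CH₃C₆H₄SO₃H (TsOH)) ≈ -2.8
N₃⁻: pKₐ(HN₃) ≈ 4.7
NH₂⁻: pKₐ(NH₃) ≈ 38
Listed from poorest to best leaving group as asked.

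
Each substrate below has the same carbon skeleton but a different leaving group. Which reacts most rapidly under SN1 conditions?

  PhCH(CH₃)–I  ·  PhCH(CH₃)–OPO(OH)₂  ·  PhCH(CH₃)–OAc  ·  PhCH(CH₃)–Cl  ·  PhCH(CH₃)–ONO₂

With the same alkyl group throughout, only the leaving group differentiates the rates.
Leaving-group ability tracks the stability of the departed species; conjugate-acid pKₐ is the usual yardstick (lower pKₐ → better LG).
PhCH(CH₃)–I loses I⁻: pKₐ(HI) ≈ -10
PhCH(CH₃)–Cl loses Cl⁻: pKₐ(HCl) ≈ -7
PhCH(CH₃)–ONO₂ loses NO₃⁻: pKₐ(HNO₃) ≈ -1.3
PhCH(CH₃)–OPO(OH)₂ loses H₂PO₄⁻: pKₐ(H₃PO₄) ≈ 2.1
PhCH(CH₃)–OAc loses AcO⁻: pKₐ(CH₃COOH) ≈ 4.8

PhCH(CH₃)–I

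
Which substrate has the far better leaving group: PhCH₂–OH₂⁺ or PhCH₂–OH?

From PhCH₂–OH the departing group would be OH⁻ (pKₐ(H₂O) ≈ 15.7). Strong base; essentially never leaves without prior activation.
From PhCH₂–OH₂⁺ the leaving group is H₂O (pKₐ(H₃O⁺) ≈ -1.7). Neutral; leaves from a protonated alcohol (R–OH₂⁺).
(In practice PhCH₂–OH₂⁺ is made from PhCH₂–OH by protonation with strong acid, converting the leaving group from hydroxide to neutral water.)

PhCH₂–OH₂⁺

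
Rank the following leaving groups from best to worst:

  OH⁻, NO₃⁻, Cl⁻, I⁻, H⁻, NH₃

I⁻ > Cl⁻ > NO₃⁻ > NH₃ > OH⁻ > H⁻

Rank by basicity of the departing species: weakest base leaves most easily.
I⁻: pKₐ(HI) ≈ -10
Cl⁻: pKₐ(HCl) ≈ -7 — moderately weak base
NO₃⁻: pKₐ(HNO₃) ≈ -1.3 — resonance-delocalised over three oxygens
NH₃: pKₐ(NH₄⁺) ≈ 9.2 — neutral but moderately basic; leaves from R–NH₃⁺
OH⁻: pKₐ(H₂O) ≈ 15.7 — strong base; essentially never leaves without prior activation
H⁻: pKₐ(H₂) ≈ 36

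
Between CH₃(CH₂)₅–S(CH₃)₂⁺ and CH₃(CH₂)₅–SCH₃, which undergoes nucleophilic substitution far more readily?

CH₃(CH₂)₅–S(CH₃)₂⁺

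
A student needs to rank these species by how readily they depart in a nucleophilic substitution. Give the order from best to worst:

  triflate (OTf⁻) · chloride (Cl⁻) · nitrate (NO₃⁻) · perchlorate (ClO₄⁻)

triflate (OTf⁻) > perchlorate (ClO₄⁻) > chloride (Cl⁻) > nitrate (NO₃⁻)

triflate (OTf⁻): pKₐ(CF₃SO₃H (triflic acid)) ≈ -14
perchlorate (ClO₄⁻): pKₐ(HClO₄) ≈ -10
chloride (Cl⁻): pKₐ(HCl) ≈ -7
nitrate (NO₃⁻): pKₐ(HNO₃) ≈ -1.3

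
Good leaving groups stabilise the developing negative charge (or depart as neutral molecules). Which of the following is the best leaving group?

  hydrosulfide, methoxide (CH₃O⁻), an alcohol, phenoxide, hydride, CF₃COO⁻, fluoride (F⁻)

The more stable X⁻ (or X) is on its own — i.e. the weaker a base it is — the better a leaving group it makes.
an alcohol: pKₐ(R'OH₂⁺) ≈ -2.4
CF₃COO⁻: pKₐ(CF₃COOH) ≈ 0.2
fluoride (F⁻): pKₐ(HF) ≈ 3.2
hydrosulfide: pKₐ(H₂S) ≈ 7
phenoxide: pKₐ(C₆H₅OH (phenol)) ≈ 10
methoxide (CH₃O⁻): pKₐ(CH₃OH) ≈ 15.5
hydride: pKₐ(H₂) ≈ 36

an alcohol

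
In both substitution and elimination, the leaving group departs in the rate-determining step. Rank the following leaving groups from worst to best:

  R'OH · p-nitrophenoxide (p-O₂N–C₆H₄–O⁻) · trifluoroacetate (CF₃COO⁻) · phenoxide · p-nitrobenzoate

R'OH: pKₐ(R'OH₂⁺) ≈ -2.4
trifluoroacetate (CF₃COO⁻): pKₐ(CF₃COOH) ≈ 0.2
p-nitrobenzoate: pKₐ(p-nitrobenzoic acid) ≈ 3.4
p-nitrophenoxide (p-O₂N–C₆H₄–O⁻): pKₐ(p-nitrophenol) ≈ 7.2
phenoxide: pKₐ(C₆H₅OH (phenol)) ≈ 10
Listed from poorest to best leaving group as asked.

phenoxide < p-nitrophenoxide (p-O₂N–C₆H₄–O⁻) < p-nitrobenzoate < trifluoroacetate (CF₃COO⁻) < R'OH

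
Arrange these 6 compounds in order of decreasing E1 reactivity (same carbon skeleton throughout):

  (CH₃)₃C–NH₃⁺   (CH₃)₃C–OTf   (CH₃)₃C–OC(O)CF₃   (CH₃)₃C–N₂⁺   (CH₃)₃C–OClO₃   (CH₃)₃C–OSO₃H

(CH₃)₃C–N₂⁺ > (CH₃)₃C–OTf > (CH₃)₃C–OClO₃ > (CH₃)₃C–OSO₃H > (CH₃)₃C–OC(O)CF₃ > (CH₃)₃C–NH₃⁺

The skeletons are identical, so relative rate is governed entirely by leaving-group ability.
Leaving-group ability tracks the stability of the departed species; conjugate-acid pKₐ is the usual yardstick (lower pKₐ → better LG).
(CH₃)₃C–N₂⁺ loses N₂: no meaningful conjugate acid; N₂ departs as an exceptionally stable neutral molecule
(CH₃)₃C–OTf loses OTf⁻: pKₐ(CF₃SO₃H (triflic acid)) ≈ -14
(CH₃)₃C–OClO₃ loses ClO₄⁻: pKₐ(HClO₄) ≈ -10
(CH₃)₃C–OSO₃H loses HSO₄⁻: pKₐ(H₂SO₄) ≈ -3
(CH₃)₃C–OC(O)CF₃ loses CF₃COO⁻: pKₐ(CF₃COOH) ≈ 0.2
(CH₃)₃C–NH₃⁺ loses NH₃: pKₐ(NH₄⁺) ≈ 9.2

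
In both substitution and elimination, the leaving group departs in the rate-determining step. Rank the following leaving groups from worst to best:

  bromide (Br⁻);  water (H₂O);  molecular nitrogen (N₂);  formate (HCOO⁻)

Leaving-group ability tracks the stability of the departed species; conjugate-acid pKₐ is the usual yardstick (lower pKₐ → better LG).
molecular nitrogen (N₂): no meaningful conjugate acid; N₂ departs as an exceptionally stable neutral molecule
bromide (Br⁻): pKₐ(HBr) ≈ -9 — weak base; good leaving group
water (H₂O): pKₐ(H₃O⁺) ≈ -1.7 — neutral; leaves from a protonated alcohol (R–OH₂⁺)
formate (HCOO⁻): pKₐ(HCOOH) ≈ 3.8 — resonance-stabilised carboxylate
Listed from poorest to best leaving group as asked.

formate (HCOO⁻) < water (H₂O) < bromide (Br⁻) < molecular nitrogen (N₂)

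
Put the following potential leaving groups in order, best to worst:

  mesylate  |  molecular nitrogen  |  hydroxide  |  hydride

molecular nitrogen > mesylate > hydroxide > hydride

A good leaving group is a weak base: the lower the pKₐ of its conjugate acid, the more readily it departs.
molecular nitrogen: no meaningful conjugate acid; N₂ departs as an exceptionally stable neutral molecule
mesylate: pKₐ(CH₃SO₃H (MsOH)) ≈ -1.9
hydroxide: pKₐ(H₂O) ≈ 15.7
hydride: pKₐ(H₂) ≈ 36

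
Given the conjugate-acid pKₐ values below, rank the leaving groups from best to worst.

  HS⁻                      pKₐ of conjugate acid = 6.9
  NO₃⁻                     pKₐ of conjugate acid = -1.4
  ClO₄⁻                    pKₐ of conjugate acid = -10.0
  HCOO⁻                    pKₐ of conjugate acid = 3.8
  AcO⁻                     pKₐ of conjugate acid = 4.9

ClO₄⁻ > NO₃⁻ > HCOO⁻ > AcO⁻ > HS⁻

Lower conjugate-acid pKₐ ⇒ weaker base ⇒ better leaving group.
Sorting by the given values: ClO₄⁻ (-10.0), NO₃⁻ (-1.4), HCOO⁻ (3.8), AcO⁻ (4.9), HS⁻ (6.9).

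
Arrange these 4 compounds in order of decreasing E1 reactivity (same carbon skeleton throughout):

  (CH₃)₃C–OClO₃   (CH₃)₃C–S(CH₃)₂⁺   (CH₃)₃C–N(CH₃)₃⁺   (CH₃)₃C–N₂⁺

(CH₃)₃C–N₂⁺ > (CH₃)₃C–OClO₃ > (CH₃)₃C–S(CH₃)₂⁺ > (CH₃)₃C–N(CH₃)₃⁺

With the same alkyl group throughout, only the leaving group differentiates the rates.
A good leaving group is a weak base: the lower the pKₐ of its conjugate acid, the more readily it departs.
(CH₃)₃C–N₂⁺ loses N₂: no meaningful conjugate acid; N₂ departs as an exceptionally stable neutral molecule
(CH₃)₃C–OClO₃ loses ClO₄⁻: pKₐ(HClO₄) ≈ -10
(CH₃)₃C–S(CH₃)₂⁺ loses SR'₂: pKₐ(R'₂SH⁺) ≈ -7
(CH₃)₃C–N(CH₃)₃⁺ loses NR'₃: pKₐ(R'₃NH⁺) ≈ 10.7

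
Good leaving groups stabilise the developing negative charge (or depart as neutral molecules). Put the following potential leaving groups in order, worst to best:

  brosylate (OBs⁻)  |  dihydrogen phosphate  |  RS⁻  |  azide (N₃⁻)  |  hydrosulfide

Rank by basicity of the departing species: weakest base leaves most easily.
brosylate (OBs⁻): pKₐ(p-BrC₆H₄SO₃H) ≈ -2.8
dihydrogen phosphate: pKₐ(H₃PO₄) ≈ 2.1
azide (N₃⁻): pKₐ(HN₃) ≈ 4.7 — linear, resonance-stabilised
hydrosulfide: pKₐ(H₂S) ≈ 7
RS⁻: pKₐ(RSH (a thiol)) ≈ 10.5 — moderately basic; rarely leaves without activation
Reversing gives the worst-to-best order requested.

RS⁻ < hydrosulfide < azide (N₃⁻) < dihydrogen phosphate < brosylate (OBs⁻)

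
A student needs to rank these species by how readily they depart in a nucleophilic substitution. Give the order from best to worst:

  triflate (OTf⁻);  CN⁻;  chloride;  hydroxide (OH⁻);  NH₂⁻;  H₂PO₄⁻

triflate (OTf⁻) > chloride > H₂PO₄⁻ > CN⁻ > hydroxide (OH⁻) > NH₂⁻

triflate (OTf⁻): pKₐ(CF₃SO₃H (triflic acid)) ≈ -14 — charge spread over three oxygens and a CF₃ group; the premier leaving group in synthesis
chloride: pKₐ(HCl) ≈ -7
H₂PO₄⁻: pKₐ(H₃PO₄) ≈ 2.1 — moderate base; biological leaving group after further activation
CN⁻: pKₐ(HCN) ≈ 9.2 — sp carbon stabilises the charge somewhat, but still a poor LG
hydroxide (OH⁻): pKₐ(H₂O) ≈ 15.7
NH₂⁻: pKₐ(NH₃) ≈ 38 — extremely strong base; never a leaving group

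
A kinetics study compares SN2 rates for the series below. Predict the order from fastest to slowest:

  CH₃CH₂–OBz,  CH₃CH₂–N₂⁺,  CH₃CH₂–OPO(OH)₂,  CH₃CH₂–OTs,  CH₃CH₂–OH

With the same alkyl group throughout, only the leaving group differentiates the rates.
The more stable X⁻ (or X) is on its own — i.e. the weaker a base it is — the better a leaving group it makes.
CH₃CH₂–N₂⁺ loses N₂: no meaningful conjugate acid; N₂ departs as an exceptionally stable neutral molecule
CH₃CH₂–OTs loses OTs⁻: pKₐ(p-CH₃C₆H₄SO₃H (TsOH)) ≈ -2.8
CH₃CH₂–OPO(OH)₂ loses H₂PO₄⁻: pKₐ(H₃PO₄) ≈ 2.1
CH₃CH₂–OBz loses PhCOO⁻: pKₐ(C₆H₅COOH) ≈ 4.2
CH₃CH₂–OH loses OH⁻: pKₐ(H₂O) ≈ 15.7

CH₃CH₂–N₂⁺ > CH₃CH₂–OTs > CH₃CH₂–OPO(OH)₂ > CH₃CH₂–OBz > CH₃CH₂–OH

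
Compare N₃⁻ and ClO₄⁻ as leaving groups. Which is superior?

ClO₄⁻

ClO₄⁻ is the better leaving group.
pKₐ(HClO₄) ≈ -10 versus pKₐ(HN₃) ≈ 4.7: ClO₄⁻ is the much weaker base.
Extremely weak base; rarely used for safety reasons.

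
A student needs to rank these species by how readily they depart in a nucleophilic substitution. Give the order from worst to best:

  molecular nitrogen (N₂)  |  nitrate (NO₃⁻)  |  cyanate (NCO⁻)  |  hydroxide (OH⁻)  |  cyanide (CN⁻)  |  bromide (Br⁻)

The more stable X⁻ (or X) is on its own — i.e. the weaker a base it is — the better a leaving group it makes.
molecular nitrogen (N₂): no meaningful conjugate acid; N₂ departs as an exceptionally stable neutral molecule
bromide (Br⁻): pKₐ(HBr) ≈ -9
nitrate (NO₃⁻): pKₐ(HNO₃) ≈ -1.3 — resonance-delocalised over three oxygens
cyanate (NCO⁻): pKₐ(HOCN) ≈ 3.5
cyanide (CN⁻): pKₐ(HCN) ≈ 9.2
hydroxide (OH⁻): pKₐ(H₂O) ≈ 15.7
Reversing gives the worst-to-best order requested.

hydroxide (OH⁻) < cyanide (CN⁻) < cyanate (NCO⁻) < nitrate (NO₃⁻) < bromide (Br⁻) < molecular nitrogen (N₂)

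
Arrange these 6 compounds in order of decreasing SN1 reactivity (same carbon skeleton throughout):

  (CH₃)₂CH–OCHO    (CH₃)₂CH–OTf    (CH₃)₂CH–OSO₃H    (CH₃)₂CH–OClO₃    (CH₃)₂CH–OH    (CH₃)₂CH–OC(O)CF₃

(CH₃)₂CH–OTf > (CH₃)₂CH–OClO₃ > (CH₃)₂CH–OSO₃H > (CH₃)₂CH–OC(O)CF₃ > (CH₃)₂CH–OCHO > (CH₃)₂CH–OH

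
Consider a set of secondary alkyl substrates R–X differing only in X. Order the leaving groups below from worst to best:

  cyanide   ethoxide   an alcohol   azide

The more stable X⁻ (or X) is on its own — i.e. the weaker a base it is — the better a leaving group it makes.
an alcohol: pKₐ(R'OH₂⁺) ≈ -2.4
azide: pKₐ(HN₃) ≈ 4.7
cyanide: pKₐ(HCN) ≈ 9.2
ethoxide: pKₐ(CH₃CH₂OH) ≈ 16
Listed from poorest to best leaving group as asked.

ethoxide < cyanide < azide < an alcohol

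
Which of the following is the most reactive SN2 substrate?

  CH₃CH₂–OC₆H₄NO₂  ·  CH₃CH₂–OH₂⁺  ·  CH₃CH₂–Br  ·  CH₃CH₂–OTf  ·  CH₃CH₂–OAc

CH₃CH₂–OTf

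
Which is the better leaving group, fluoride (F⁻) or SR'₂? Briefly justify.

SR'₂ is the better leaving group.
pKₐ(R'₂SH⁺) ≈ -7 versus pKₐ(HF) ≈ 3.2: SR'₂ is the much weaker base.
Neutral; leaves from a sulfonium salt (R–SR'₂⁺).

SR'₂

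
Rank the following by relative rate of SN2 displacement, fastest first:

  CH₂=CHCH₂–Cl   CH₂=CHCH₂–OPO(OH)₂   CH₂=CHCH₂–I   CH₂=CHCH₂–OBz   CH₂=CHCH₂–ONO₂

With the same alkyl group throughout, only the leaving group differentiates the rates.
A good leaving group is a weak base: the lower the pKₐ of its conjugate acid, the more readily it departs.
CH₂=CHCH₂–I loses I⁻: pKₐ(HI) ≈ -10
CH₂=CHCH₂–Cl loses Cl⁻: pKₐ(HCl) ≈ -7
CH₂=CHCH₂–ONO₂ loses NO₃⁻: pKₐ(HNO₃) ≈ -1.3
CH₂=CHCH₂–OPO(OH)₂ loses H₂PO₄⁻: pKₐ(H₃PO₄) ≈ 2.1
CH₂=CHCH₂–OBz loses PhCOO⁻: pKₐ(C₆H₅COOH) ≈ 4.2

CH₂=CHCH₂–I > CH₂=CHCH₂–Cl > CH₂=CHCH₂–ONO₂ > CH₂=CHCH₂–OPO(OH)₂ > CH₂=CHCH₂–OBz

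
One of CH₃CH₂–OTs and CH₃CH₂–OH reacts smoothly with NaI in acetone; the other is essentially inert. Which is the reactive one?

From CH₃CH₂–OH the departing group would be OH⁻ (pKₐ(H₂O) ≈ 15.7). Strong base; essentially never leaves without prior activation.
From CH₃CH₂–OTs the leaving group is OTs⁻ (pKₐ(p-CH₃C₆H₄SO₃H (TsOH)) ≈ -2.8). Resonance-delocalised arenesulfonate.
(In practice CH₃CH₂–OTs is made from CH₃CH₂–OH by treatment with TsCl / pyridine, converting the hydroxyl into a tosylate.)

CH₃CH₂–OTs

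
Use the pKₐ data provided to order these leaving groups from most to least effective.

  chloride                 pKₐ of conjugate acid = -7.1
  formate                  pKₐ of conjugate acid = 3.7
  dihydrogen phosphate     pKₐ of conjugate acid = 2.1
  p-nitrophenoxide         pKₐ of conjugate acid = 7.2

chloride > dihydrogen phosphate > formate > p-nitrophenoxide

Lower conjugate-acid pKₐ ⇒ weaker base ⇒ better leaving group.
Sorting by the given values: chloride (-7.1), dihydrogen phosphate (2.1), formate (3.7), p-nitrophenoxide (7.2).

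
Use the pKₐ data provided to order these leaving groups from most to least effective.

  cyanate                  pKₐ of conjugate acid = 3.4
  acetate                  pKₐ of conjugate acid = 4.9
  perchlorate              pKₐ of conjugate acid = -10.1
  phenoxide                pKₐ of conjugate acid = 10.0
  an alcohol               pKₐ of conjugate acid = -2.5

perchlorate > an alcohol > cyanate > acetate > phenoxide

Lower conjugate-acid pKₐ ⇒ weaker base ⇒ better leaving group.
Sorting by the given values: perchlorate (-10.1), an alcohol (-2.5), cyanate (3.4), acetate (4.9), phenoxide (10.0).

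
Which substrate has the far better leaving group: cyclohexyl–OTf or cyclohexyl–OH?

cyclohexyl–OTf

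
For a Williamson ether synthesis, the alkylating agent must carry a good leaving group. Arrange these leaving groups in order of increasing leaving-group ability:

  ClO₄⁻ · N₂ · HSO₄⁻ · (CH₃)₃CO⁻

A good leaving group is a weak base: the lower the pKₐ of its conjugate acid, the more readily it departs.
N₂: no meaningful conjugate acid; N₂ departs as an exceptionally stable neutral molecule
ClO₄⁻: pKₐ(HClO₄) ≈ -10 — extremely weak base; rarely used for safety reasons
HSO₄⁻: pKₐ(H₂SO₄) ≈ -3
(CH₃)₃CO⁻: pKₐ(t-BuOH) ≈ 18
Reversing gives the worst-to-best order requested.

(CH₃)₃CO⁻ < HSO₄⁻ < ClO₄⁻ < N₂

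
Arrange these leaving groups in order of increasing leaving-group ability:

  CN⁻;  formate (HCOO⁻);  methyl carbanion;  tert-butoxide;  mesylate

Rank by basicity of the departing species: weakest base leaves most easily.
mesylate: pKₐ(CH₃SO₃H (MsOH)) ≈ -1.9
formate (HCOO⁻): pKₐ(HCOOH) ≈ 3.8
CN⁻: pKₐ(HCN) ≈ 9.2
tert-butoxide: pKₐ(t-BuOH) ≈ 18
methyl carbanion: pKₐ(CH₄) ≈ 48
Listed from poorest to best leaving group as asked.

methyl carbanion < tert-butoxide < CN⁻ < formate (HCOO⁻) < mesylate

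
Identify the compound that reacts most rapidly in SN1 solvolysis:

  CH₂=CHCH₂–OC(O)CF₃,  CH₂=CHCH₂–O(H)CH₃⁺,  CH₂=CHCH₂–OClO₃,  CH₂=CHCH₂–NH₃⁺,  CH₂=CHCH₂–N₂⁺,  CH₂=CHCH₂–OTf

CH₂=CHCH₂–N₂⁺

Identical carbon frameworks mean the comparison reduces to leaving-group quality.
A good leaving group is a weak base: the lower the pKₐ of its conjugate acid, the more readily it departs.
CH₂=CHCH₂–N₂⁺ loses N₂: no meaningful conjugate acid; N₂ departs as an exceptionally stable neutral molecule
CH₂=CHCH₂–OTf loses OTf⁻: pKₐ(CF₃SO₃H (triflic acid)) ≈ -14
CH₂=CHCH₂–OClO₃ loses ClO₄⁻: pKₐ(HClO₄) ≈ -10
CH₂=CHCH₂–O(H)CH₃⁺ loses R'OH: pKₐ(R'OH₂⁺) ≈ -2.4
CH₂=CHCH₂–OC(O)CF₃ loses CF₃COO⁻: pKₐ(CF₃COOH) ≈ 0.2
CH₂=CHCH₂–NH₃⁺ loses NH₃: pKₐ(NH₄⁺) ≈ 9.2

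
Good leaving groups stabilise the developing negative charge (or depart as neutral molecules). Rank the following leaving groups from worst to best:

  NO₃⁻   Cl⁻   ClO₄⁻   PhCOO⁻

The more stable X⁻ (or X) is on its own — i.e. the weaker a base it is — the better a leaving group it makes.
ClO₄⁻: pKₐ(HClO₄) ≈ -10 — extremely weak base; rarely used for safety reasons
Cl⁻: pKₐ(HCl) ≈ -7 — moderately weak base
NO₃⁻: pKₐ(HNO₃) ≈ -1.3 — resonance-delocalised over three oxygens
PhCOO⁻: pKₐ(C₆H₅COOH) ≈ 4.2 — aryl carboxylate
The question asks for worst first, so the sequence is read in increasing leaving-group ability.

PhCOO⁻ < NO₃⁻ < Cl⁻ < ClO₄⁻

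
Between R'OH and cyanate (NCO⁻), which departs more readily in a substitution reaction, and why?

R'OH

R'OH is the better leaving group.
pKₐ(R'OH₂⁺) ≈ -2.4 versus pKₐ(HOCN) ≈ 3.5: R'OH is the much weaker base.
Neutral; leaves from a protonated ether (an oxonium ion, R–O(H)R'⁺).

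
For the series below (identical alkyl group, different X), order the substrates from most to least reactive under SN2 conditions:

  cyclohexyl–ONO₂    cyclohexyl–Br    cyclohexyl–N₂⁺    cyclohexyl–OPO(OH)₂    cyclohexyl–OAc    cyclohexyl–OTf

cyclohexyl–N₂⁺ > cyclohexyl–OTf > cyclohexyl–Br > cyclohexyl–ONO₂ > cyclohexyl–OPO(OH)₂ > cyclohexyl–OAc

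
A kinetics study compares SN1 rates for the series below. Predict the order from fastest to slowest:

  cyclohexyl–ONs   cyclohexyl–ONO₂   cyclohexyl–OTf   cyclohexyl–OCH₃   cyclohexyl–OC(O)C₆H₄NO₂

cyclohexyl–OTf > cyclohexyl–ONs > cyclohexyl–ONO₂ > cyclohexyl–OC(O)C₆H₄NO₂ > cyclohexyl–OCH₃

The skeletons are identical, so relative rate is governed entirely by leaving-group ability.
A good leaving group is a weak base: the lower the pKₐ of its conjugate acid, the more readily it departs.
cyclohexyl–OTf loses OTf⁻: pKₐ(CF₃SO₃H (triflic acid)) ≈ -14
cyclohexyl–ONs loses ONs⁻: pKₐ(p-O₂NC₆H₄SO₃H) ≈ -3.5
cyclohexyl–ONO₂ loses NO₃⁻: pKₐ(HNO₃) ≈ -1.3
cyclohexyl–OC(O)C₆H₄NO₂ loses p-O₂N–C₆H₄–COO⁻: pKₐ(p-nitrobenzoic acid) ≈ 3.4
cyclohexyl–OCH₃ loses CH₃O⁻: pKₐ(CH₃OH) ≈ 15.5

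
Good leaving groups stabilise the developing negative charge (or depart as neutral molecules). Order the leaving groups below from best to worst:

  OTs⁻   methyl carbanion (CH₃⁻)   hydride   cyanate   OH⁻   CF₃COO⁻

OTs⁻ > CF₃COO⁻ > cyanate > OH⁻ > hydride > methyl carbanion (CH₃⁻)

A good leaving group is a weak base: the lower the pKₐ of its conjugate acid, the more readily it departs.
OTs⁻: pKₐ(p-CH₃C₆H₄SO₃H (TsOH)) ≈ -2.8
CF₃COO⁻: pKₐ(CF₃COOH) ≈ 0.2
cyanate: pKₐ(HOCN) ≈ 3.5 — resonance between N and O
OH⁻: pKₐ(H₂O) ≈ 15.7 — strong base; essentially never leaves without prior activation
hydride: pKₐ(H₂) ≈ 36 — extremely strong base; leaves only in special hydride-transfer contexts
methyl carbanion (CH₃⁻): pKₐ(CH₄) ≈ 48 — unstabilised carbanion; the worst conceivable leaving group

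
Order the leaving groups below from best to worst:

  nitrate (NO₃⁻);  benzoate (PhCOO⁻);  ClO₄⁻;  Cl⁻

ClO₄⁻ > Cl⁻ > nitrate (NO₃⁻) > benzoate (PhCOO⁻)

Leaving-group ability tracks the stability of the departed species; conjugate-acid pKₐ is the usual yardstick (lower pKₐ → better LG).
ClO₄⁻: pKₐ(HClO₄) ≈ -10
Cl⁻: pKₐ(HCl) ≈ -7
nitrate (NO₃⁻): pKₐ(HNO₃) ≈ -1.3
benzoate (PhCOO⁻): pKₐ(C₆H₅COOH) ≈ 4.2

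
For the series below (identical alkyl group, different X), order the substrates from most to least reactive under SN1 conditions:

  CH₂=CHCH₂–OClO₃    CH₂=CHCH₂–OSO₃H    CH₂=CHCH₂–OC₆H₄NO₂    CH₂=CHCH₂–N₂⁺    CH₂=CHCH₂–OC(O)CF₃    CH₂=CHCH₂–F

Same R in every case — rank the leaving groups.
The more stable X⁻ (or X) is on its own — i.e. the weaker a base it is — the better a leaving group it makes.
CH₂=CHCH₂–N₂⁺ loses N₂: no meaningful conjugate acid; N₂ departs as an exceptionally stable neutral molecule
CH₂=CHCH₂–OClO₃ loses ClO₄⁻: pKₐ(HClO₄) ≈ -10
CH₂=CHCH₂–OSO₃H loses HSO₄⁻: pKₐ(H₂SO₄) ≈ -3
CH₂=CHCH₂–OC(O)CF₃ loses CF₃COO⁻: pKₐ(CF₃COOH) ≈ 0.2
CH₂=CHCH₂–F loses F⁻: pKₐ(HF) ≈ 3.2
CH₂=CHCH₂–OC₆H₄NO₂ loses p-O₂N–C₆H₄–O⁻: pKₐ(p-nitrophenol) ≈ 7.2

CH₂=CHCH₂–N₂⁺ > CH₂=CHCH₂–OClO₃ > CH₂=CHCH₂–OSO₃H > CH₂=CHCH₂–OC(O)CF₃ > CH₂=CHCH₂–F > CH₂=CHCH₂–OC₆H₄NO₂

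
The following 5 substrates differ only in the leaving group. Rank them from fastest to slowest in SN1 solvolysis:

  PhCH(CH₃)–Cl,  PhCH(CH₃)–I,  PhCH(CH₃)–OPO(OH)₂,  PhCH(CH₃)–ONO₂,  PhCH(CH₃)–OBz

PhCH(CH₃)–I > PhCH(CH₃)–Cl > PhCH(CH₃)–ONO₂ > PhCH(CH₃)–OPO(OH)₂ > PhCH(CH₃)–OBz

Same R in every case — rank the leaving groups.
Leaving-group ability tracks the stability of the departed species; conjugate-acid pKₐ is the usual yardstick (lower pKₐ → better LG).
PhCH(CH₃)–I loses I⁻: pKₐ(HI) ≈ -10
PhCH(CH₃)–Cl loses Cl⁻: pKₐ(HCl) ≈ -7
PhCH(CH₃)–ONO₂ loses NO₃⁻: pKₐ(HNO₃) ≈ -1.3
PhCH(CH₃)–OPO(OH)₂ loses H₂PO₄⁻: pKₐ(H₃PO₄) ≈ 2.1
PhCH(CH₃)–OBz loses PhCOO⁻: pKₐ(C₆H₅COOH) ≈ 4.2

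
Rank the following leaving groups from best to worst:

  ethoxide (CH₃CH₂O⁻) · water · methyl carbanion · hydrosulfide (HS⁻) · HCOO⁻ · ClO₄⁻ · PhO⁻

ClO₄⁻: pKₐ(HClO₄) ≈ -10
water: pKₐ(H₃O⁺) ≈ -1.7
HCOO⁻: pKₐ(HCOOH) ≈ 3.8
hydrosulfide (HS⁻): pKₐ(H₂S) ≈ 7
PhO⁻: pKₐ(C₆H₅OH (phenol)) ≈ 10
ethoxide (CH₃CH₂O⁻): pKₐ(CH₃CH₂OH) ≈ 16
methyl carbanion: pKₐ(CH₄) ≈ 48

ClO₄⁻ > water > HCOO⁻ > hydrosulfide (HS⁻) > PhO⁻ > ethoxide (CH₃CH₂O⁻) > methyl carbanion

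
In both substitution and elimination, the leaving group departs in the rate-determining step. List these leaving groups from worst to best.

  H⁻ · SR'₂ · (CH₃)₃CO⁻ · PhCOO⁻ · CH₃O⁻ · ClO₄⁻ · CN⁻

The more stable X⁻ (or X) is on its own — i.e. the weaker a base it is — the better a leaving group it makes.
ClO₄⁻: pKₐ(HClO₄) ≈ -10 — extremely weak base; rarely used for safety reasons
SR'₂: pKₐ(R'₂SH⁺) ≈ -7 — neutral; leaves from a sulfonium salt (R–SR'₂⁺)
PhCOO⁻: pKₐ(C₆H₅COOH) ≈ 4.2
CN⁻: pKₐ(HCN) ≈ 9.2 — sp carbon stabilises the charge somewhat, but still a poor LG
CH₃O⁻: pKₐ(CH₃OH) ≈ 15.5
(CH₃)₃CO⁻: pKₐ(t-BuOH) ≈ 18
H⁻: pKₐ(H₂) ≈ 36
Reversing gives the worst-to-best order requested.

H⁻ < (CH₃)₃CO⁻ < CH₃O⁻ < CN⁻ < PhCOO⁻ < SR'₂ < ClO₄⁻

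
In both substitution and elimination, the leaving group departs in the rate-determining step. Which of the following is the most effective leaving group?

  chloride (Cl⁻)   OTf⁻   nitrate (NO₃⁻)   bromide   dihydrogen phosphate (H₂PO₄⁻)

Rank by basicity of the departing species: weakest base leaves most easily.
OTf⁻: pKₐ(CF₃SO₃H (triflic acid)) ≈ -14
bromide: pKₐ(HBr) ≈ -9
chloride (Cl⁻): pKₐ(HCl) ≈ -7
nitrate (NO₃⁻): pKₐ(HNO₃) ≈ -1.3
dihydrogen phosphate (H₂PO₄⁻): pKₐ(H₃PO₄) ≈ 2.1

OTf⁻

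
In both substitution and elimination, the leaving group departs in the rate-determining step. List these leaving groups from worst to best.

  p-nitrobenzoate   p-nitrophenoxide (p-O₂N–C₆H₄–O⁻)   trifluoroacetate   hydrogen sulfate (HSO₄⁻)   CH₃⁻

A good leaving group is a weak base: the lower the pKₐ of its conjugate acid, the more readily it departs.
hydrogen sulfate (HSO₄⁻): pKₐ(H₂SO₄) ≈ -3
trifluoroacetate: pKₐ(CF₃COOH) ≈ 0.2 — strongly electron-withdrawing CF₃ stabilises the carboxylate
p-nitrobenzoate: pKₐ(p-nitrobenzoic acid) ≈ 3.4 — electron-withdrawing nitro group stabilises the carboxylate
p-nitrophenoxide (p-O₂N–C₆H₄–O⁻): pKₐ(p-nitrophenol) ≈ 7.2 — nitro group delocalises the charge; the classic chromogenic LG
CH₃⁻: pKₐ(CH₄) ≈ 48
Listed from poorest to best leaving group as asked.

CH₃⁻ < p-nitrophenoxide (p-O₂N–C₆H₄–O⁻) < p-nitrobenzoate < trifluoroacetate < hydrogen sulfate (HSO₄⁻)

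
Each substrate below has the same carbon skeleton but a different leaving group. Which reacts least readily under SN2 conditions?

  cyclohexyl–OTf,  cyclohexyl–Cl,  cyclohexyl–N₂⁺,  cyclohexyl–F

cyclohexyl–F

Identical carbon frameworks mean the comparison reduces to leaving-group quality.
Rank by basicity of the departing species: weakest base leaves most easily.
cyclohexyl–N₂⁺ loses N₂: no meaningful conjugate acid; N₂ departs as an exceptionally stable neutral molecule
cyclohexyl–OTf loses OTf⁻: pKₐ(CF₃SO₃H (triflic acid)) ≈ -14
cyclohexyl–Cl loses Cl⁻: pKₐ(HCl) ≈ -7
cyclohexyl–F loses F⁻: pKₐ(HF) ≈ 3.2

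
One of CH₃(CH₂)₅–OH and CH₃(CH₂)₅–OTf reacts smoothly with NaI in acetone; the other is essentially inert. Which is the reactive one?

From CH₃(CH₂)₅–OH the departing group would be OH⁻ (pKₐ(H₂O) ≈ 15.7). Strong base; essentially never leaves without prior activation.
From CH₃(CH₂)₅–OTf the leaving group is OTf⁻ (pKₐ(CF₃SO₃H (triflic acid)) ≈ -14). Charge spread over three oxygens and a CF₃ group; the premier leaving group in synthesis.
(In practice CH₃(CH₂)₅–OTf is made from CH₃(CH₂)₅–OH by treatment with Tf₂O / 2,6-lutidine, converting the hydroxyl into a triflate.)

CH₃(CH₂)₅–OTf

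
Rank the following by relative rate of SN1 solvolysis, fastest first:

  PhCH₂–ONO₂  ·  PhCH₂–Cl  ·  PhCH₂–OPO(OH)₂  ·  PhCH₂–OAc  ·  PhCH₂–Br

PhCH₂–Br > PhCH₂–Cl > PhCH₂–ONO₂ > PhCH₂–OPO(OH)₂ > PhCH₂–OAc

Same R in every case — rank the leaving groups.
Rank by basicity of the departing species: weakest base leaves most easily.
PhCH₂–Br loses Br⁻: pKₐ(HBr) ≈ -9
PhCH₂–Cl loses Cl⁻: pKₐ(HCl) ≈ -7
PhCH₂–ONO₂ loses NO₃⁻: pKₐ(HNO₃) ≈ -1.3
PhCH₂–OPO(OH)₂ loses H₂PO₄⁻: pKₐ(H₃PO₄) ≈ 2.1
PhCH₂–OAc loses AcO⁻: pKₐ(CH₃COOH) ≈ 4.8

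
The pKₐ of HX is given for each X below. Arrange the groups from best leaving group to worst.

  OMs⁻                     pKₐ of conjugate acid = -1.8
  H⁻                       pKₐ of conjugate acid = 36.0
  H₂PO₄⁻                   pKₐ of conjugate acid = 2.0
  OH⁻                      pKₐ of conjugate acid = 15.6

OMs⁻ > H₂PO₄⁻ > OH⁻ > H⁻

Lower conjugate-acid pKₐ ⇒ weaker base ⇒ better leaving group.
Sorting by the given values: OMs⁻ (-1.8), H₂PO₄⁻ (2.0), OH⁻ (15.6), H⁻ (36.0).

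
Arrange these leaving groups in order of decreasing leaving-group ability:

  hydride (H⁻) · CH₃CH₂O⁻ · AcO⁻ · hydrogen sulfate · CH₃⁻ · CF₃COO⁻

hydrogen sulfate > CF₃COO⁻ > AcO⁻ > CH₃CH₂O⁻ > hydride (H⁻) > CH₃⁻

hydrogen sulfate: pKₐ(H₂SO₄) ≈ -3
CF₃COO⁻: pKₐ(CF₃COOH) ≈ 0.2
AcO⁻: pKₐ(CH₃COOH) ≈ 4.8
CH₃CH₂O⁻: pKₐ(CH₃CH₂OH) ≈ 16
hydride (H⁻): pKₐ(H₂) ≈ 36
CH₃⁻: pKₐ(CH₄) ≈ 48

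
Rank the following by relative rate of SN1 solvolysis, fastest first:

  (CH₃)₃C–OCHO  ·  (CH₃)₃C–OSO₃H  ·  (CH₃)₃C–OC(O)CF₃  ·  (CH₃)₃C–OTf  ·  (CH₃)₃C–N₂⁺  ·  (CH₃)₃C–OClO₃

(CH₃)₃C–N₂⁺ > (CH₃)₃C–OTf > (CH₃)₃C–OClO₃ > (CH₃)₃C–OSO₃H > (CH₃)₃C–OC(O)CF₃ > (CH₃)₃C–OCHO

Identical carbon frameworks mean the comparison reduces to leaving-group quality.
The more stable X⁻ (or X) is on its own — i.e. the weaker a base it is — the better a leaving group it makes.
(CH₃)₃C–N₂⁺ loses N₂: no meaningful conjugate acid; N₂ departs as an exceptionally stable neutral molecule
(CH₃)₃C–OTf loses OTf⁻: pKₐ(CF₃SO₃H (triflic acid)) ≈ -14
(CH₃)₃C–OClO₃ loses ClO₄⁻: pKₐ(HClO₄) ≈ -10
(CH₃)₃C–OSO₃H loses HSO₄⁻: pKₐ(H₂SO₄) ≈ -3
(CH₃)₃C–OC(O)CF₃ loses CF₃COO⁻: pKₐ(CF₃COOH) ≈ 0.2
(CH₃)₃C–OCHO loses HCOO⁻: pKₐ(HCOOH) ≈ 3.8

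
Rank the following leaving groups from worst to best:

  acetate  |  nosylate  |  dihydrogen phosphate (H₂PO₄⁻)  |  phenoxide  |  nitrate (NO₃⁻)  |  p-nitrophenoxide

The more stable X⁻ (or X) is on its own — i.e. the weaker a base it is — the better a leaving group it makes.
nosylate: pKₐ(p-O₂NC₆H₄SO₃H) ≈ -3.5 — p-nitro group further stabilises the sulfonate
nitrate (NO₃⁻): pKₐ(HNO₃) ≈ -1.3
dihydrogen phosphate (H₂PO₄⁻): pKₐ(H₃PO₄) ≈ 2.1 — moderate base; biological leaving group after further activation
acetate: pKₐ(CH₃COOH) ≈ 4.8 — resonance-stabilised but still a weak base
p-nitrophenoxide: pKₐ(p-nitrophenol) ≈ 7.2 — nitro group delocalises the charge; the classic chromogenic LG
phenoxide: pKₐ(C₆H₅OH (phenol)) ≈ 10
Listed from poorest to best leaving group as asked.

phenoxide < p-nitrophenoxide < acetate < dihydrogen phosphate (H₂PO₄⁻) < nitrate (NO₃⁻) < nosylate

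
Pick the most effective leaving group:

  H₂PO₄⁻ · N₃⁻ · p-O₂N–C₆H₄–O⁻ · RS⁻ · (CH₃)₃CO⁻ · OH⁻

H₂PO₄⁻

H₂PO₄⁻: pKₐ(H₃PO₄) ≈ 2.1
N₃⁻: pKₐ(HN₃) ≈ 4.7
p-O₂N–C₆H₄–O⁻: pKₐ(p-nitrophenol) ≈ 7.2
RS⁻: pKₐ(RSH (a thiol)) ≈ 10.5
OH⁻: pKₐ(H₂O) ≈ 15.7
(CH₃)₃CO⁻: pKₐ(t-BuOH) ≈ 18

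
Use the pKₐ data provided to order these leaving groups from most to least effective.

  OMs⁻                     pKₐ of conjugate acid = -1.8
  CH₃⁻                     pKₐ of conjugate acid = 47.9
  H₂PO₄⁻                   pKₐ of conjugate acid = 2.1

Lower conjugate-acid pKₐ ⇒ weaker base ⇒ better leaving group.
Sorting by the given values: OMs⁻ (-1.8), H₂PO₄⁻ (2.1), CH₃⁻ (47.9).

OMs⁻ > H₂PO₄⁻ > CH₃⁻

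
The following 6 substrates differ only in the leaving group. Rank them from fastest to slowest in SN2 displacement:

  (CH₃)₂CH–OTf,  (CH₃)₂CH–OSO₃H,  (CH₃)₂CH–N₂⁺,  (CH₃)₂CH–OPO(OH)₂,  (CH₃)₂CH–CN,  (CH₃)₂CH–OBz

Identical carbon frameworks mean the comparison reduces to leaving-group quality.
Leaving-group ability tracks the stability of the departed species; conjugate-acid pKₐ is the usual yardstick (lower pKₐ → better LG).
(CH₃)₂CH–N₂⁺ loses N₂: no meaningful conjugate acid; N₂ departs as an exceptionally stable neutral molecule
(CH₃)₂CH–OTf loses OTf⁻: pKₐ(CF₃SO₃H (triflic acid)) ≈ -14
(CH₃)₂CH–OSO₃H loses HSO₄⁻: pKₐ(H₂SO₄) ≈ -3
(CH₃)₂CH–OPO(OH)₂ loses H₂PO₄⁻: pKₐ(H₃PO₄) ≈ 2.1
(CH₃)₂CH–OBz loses PhCOO⁻: pKₐ(C₆H₅COOH) ≈ 4.2
(CH₃)₂CH–CN loses CN⁻: pKₐ(HCN) ≈ 9.2

(CH₃)₂CH–N₂⁺ > (CH₃)₂CH–OTf > (CH₃)₂CH–OSO₃H > (CH₃)₂CH–OPO(OH)₂ > (CH₃)₂CH–OBz > (CH₃)₂CH–CN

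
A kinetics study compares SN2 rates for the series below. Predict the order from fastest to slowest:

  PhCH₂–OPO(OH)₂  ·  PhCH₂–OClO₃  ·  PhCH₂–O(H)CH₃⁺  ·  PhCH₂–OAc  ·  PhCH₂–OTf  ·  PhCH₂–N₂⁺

PhCH₂–N₂⁺ > PhCH₂–OTf > PhCH₂–OClO₃ > PhCH₂–O(H)CH₃⁺ > PhCH₂–OPO(OH)₂ > PhCH₂–OAc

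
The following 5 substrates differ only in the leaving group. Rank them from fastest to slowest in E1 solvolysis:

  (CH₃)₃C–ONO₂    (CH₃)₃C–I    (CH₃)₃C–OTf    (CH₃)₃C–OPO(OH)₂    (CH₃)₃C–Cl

(CH₃)₃C–OTf > (CH₃)₃C–I > (CH₃)₃C–Cl > (CH₃)₃C–ONO₂ > (CH₃)₃C–OPO(OH)₂

Same R in every case — rank the leaving groups.
The more stable X⁻ (or X) is on its own — i.e. the weaker a base it is — the better a leaving group it makes.
(CH₃)₃C–OTf loses OTf⁻: pKₐ(CF₃SO₃H (triflic acid)) ≈ -14
(CH₃)₃C–I loses I⁻: pKₐ(HI) ≈ -10
(CH₃)₃C–Cl loses Cl⁻: pKₐ(HCl) ≈ -7
(CH₃)₃C–ONO₂ loses NO₃⁻: pKₐ(HNO₃) ≈ -1.3
(CH₃)₃C–OPO(OH)₂ loses H₂PO₄⁻: pKₐ(H₃PO₄) ≈ 2.1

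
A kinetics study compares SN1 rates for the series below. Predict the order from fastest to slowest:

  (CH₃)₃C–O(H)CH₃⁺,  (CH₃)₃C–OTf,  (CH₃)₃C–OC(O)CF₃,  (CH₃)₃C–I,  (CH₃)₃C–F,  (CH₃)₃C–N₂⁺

(CH₃)₃C–N₂⁺ > (CH₃)₃C–OTf > (CH₃)₃C–I > (CH₃)₃C–O(H)CH₃⁺ > (CH₃)₃C–OC(O)CF₃ > (CH₃)₃C–F

The skeletons are identical, so relative rate is governed entirely by leaving-group ability.
A good leaving group is a weak base: the lower the pKₐ of its conjugate acid, the more readily it departs.
(CH₃)₃C–N₂⁺ loses N₂: no meaningful conjugate acid; N₂ departs as an exceptionally stable neutral molecule
(CH₃)₃C–OTf loses OTf⁻: pKₐ(CF₃SO₃H (triflic acid)) ≈ -14
(CH₃)₃C–I loses I⁻: pKₐ(HI) ≈ -10
(CH₃)₃C–O(H)CH₃⁺ loses R'OH: pKₐ(R'OH₂⁺) ≈ -2.4
(CH₃)₃C–OC(O)CF₃ loses CF₃COO⁻: pKₐ(CF₃COOH) ≈ 0.2
(CH₃)₃C–F loses F⁻: pKₐ(HF) ≈ 3.2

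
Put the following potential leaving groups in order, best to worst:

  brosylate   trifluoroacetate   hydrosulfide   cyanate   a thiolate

brosylate > trifluoroacetate > cyanate > hydrosulfide > a thiolate

A good leaving group is a weak base: the lower the pKₐ of its conjugate acid, the more readily it departs.
brosylate: pKₐ(p-BrC₆H₄SO₃H) ≈ -2.8
trifluoroacetate: pKₐ(CF₃COOH) ≈ 0.2
cyanate: pKₐ(HOCN) ≈ 3.5
hydrosulfide: pKₐ(H₂S) ≈ 7
a thiolate: pKₐ(RSH (a thiol)) ≈ 10.5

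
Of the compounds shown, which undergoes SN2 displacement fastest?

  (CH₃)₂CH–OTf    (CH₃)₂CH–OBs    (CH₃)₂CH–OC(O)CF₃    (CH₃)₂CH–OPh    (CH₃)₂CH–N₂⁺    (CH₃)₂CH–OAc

With the same alkyl group throughout, only the leaving group differentiates the rates.
Rank by basicity of the departing species: weakest base leaves most easily.
(CH₃)₂CH–N₂⁺ loses N₂: no meaningful conjugate acid; N₂ departs as an exceptionally stable neutral molecule
(CH₃)₂CH–OTf loses OTf⁻: pKₐ(CF₃SO₃H (triflic acid)) ≈ -14
(CH₃)₂CH–OBs loses OBs⁻: pKₐ(p-BrC₆H₄SO₃H) ≈ -2.8
(CH₃)₂CH–OC(O)CF₃ loses CF₃COO⁻: pKₐ(CF₃COOH) ≈ 0.2
(CH₃)₂CH–OAc loses AcO⁻: pKₐ(CH₃COOH) ≈ 4.8
(CH₃)₂CH–OPh loses PhO⁻: pKₐ(C₆H₅OH (phenol)) ≈ 10

(CH₃)₂CH–N₂⁺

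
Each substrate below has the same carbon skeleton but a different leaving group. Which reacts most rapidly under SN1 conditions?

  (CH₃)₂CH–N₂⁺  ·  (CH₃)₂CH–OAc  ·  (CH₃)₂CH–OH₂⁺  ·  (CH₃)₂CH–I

(CH₃)₂CH–N₂⁺

With the same alkyl group throughout, only the leaving group differentiates the rates.
The more stable X⁻ (or X) is on its own — i.e. the weaker a base it is — the better a leaving group it makes.
(CH₃)₂CH–N₂⁺ loses N₂: no meaningful conjugate acid; N₂ departs as an exceptionally stable neutral molecule
(CH₃)₂CH–I loses I⁻: pKₐ(HI) ≈ -10
(CH₃)₂CH–OH₂⁺ loses H₂O: pKₐ(H₃O⁺) ≈ -1.7
(CH₃)₂CH–OAc loses AcO⁻: pKₐ(CH₃COOH) ≈ 4.8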